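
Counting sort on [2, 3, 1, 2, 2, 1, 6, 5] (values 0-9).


Input: [2, 3, 1, 2, 2, 1, 6, 5]
Counts: [0, 2, 3, 1, 0, 1, 1, 0, 0, 0]

Sorted: [1, 1, 2, 2, 2, 3, 5, 6]


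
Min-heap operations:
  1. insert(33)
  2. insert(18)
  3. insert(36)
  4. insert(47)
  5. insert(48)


insert(33) -> [33]
insert(18) -> [18, 33]
insert(36) -> [18, 33, 36]
insert(47) -> [18, 33, 36, 47]
insert(48) -> [18, 33, 36, 47, 48]

Final heap: [18, 33, 36, 47, 48]


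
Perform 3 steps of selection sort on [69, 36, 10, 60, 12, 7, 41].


Initial: [69, 36, 10, 60, 12, 7, 41]
Step 1: min=7 at 5
  Swap: [7, 36, 10, 60, 12, 69, 41]
Step 2: min=10 at 2
  Swap: [7, 10, 36, 60, 12, 69, 41]
Step 3: min=12 at 4
  Swap: [7, 10, 12, 60, 36, 69, 41]

After 3 steps: [7, 10, 12, 60, 36, 69, 41]


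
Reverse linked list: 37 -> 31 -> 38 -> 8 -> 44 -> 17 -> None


Step 1: curr=37, set curr.next=prev(None) | reversed so far: 37
Step 2: curr=31, set curr.next=prev(37) | reversed so far: 31 -> 37
Step 3: curr=38, set curr.next=prev(31) | reversed so far: 38 -> 31 -> 37
Step 4: curr=8, set curr.next=prev(38) | reversed so far: 8 -> 38 -> 31 -> 37
Step 5: curr=44, set curr.next=prev(8) | reversed so far: 44 -> 8 -> 38 -> 31 -> 37
Step 6: curr=17, set curr.next=prev(44) | reversed so far: 17 -> 44 -> 8 -> 38 -> 31 -> 37

17 -> 44 -> 8 -> 38 -> 31 -> 37 -> None


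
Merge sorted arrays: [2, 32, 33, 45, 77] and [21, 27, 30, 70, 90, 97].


Take 2 from A
Take 21 from B
Take 27 from B
Take 30 from B
Take 32 from A
Take 33 from A
Take 45 from A
Take 70 from B
Take 77 from A

Merged: [2, 21, 27, 30, 32, 33, 45, 70, 77, 90, 97]


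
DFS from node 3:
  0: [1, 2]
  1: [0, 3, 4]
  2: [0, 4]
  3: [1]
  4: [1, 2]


Visit 3, push [1]
Visit 1, push [4, 0]
Visit 0, push [2]
Visit 2, push [4]
Visit 4, push []

DFS order: [3, 1, 0, 2, 4]


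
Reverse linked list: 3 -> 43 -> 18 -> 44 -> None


Step 1: curr=3, set curr.next=prev(None) | reversed so far: 3
Step 2: curr=43, set curr.next=prev(3) | reversed so far: 43 -> 3
Step 3: curr=18, set curr.next=prev(43) | reversed so far: 18 -> 43 -> 3
Step 4: curr=44, set curr.next=prev(18) | reversed so far: 44 -> 18 -> 43 -> 3

44 -> 18 -> 43 -> 3 -> None


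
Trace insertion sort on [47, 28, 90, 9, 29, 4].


Initial: [47, 28, 90, 9, 29, 4]
Insert 28: [28, 47, 90, 9, 29, 4]
Insert 90: [28, 47, 90, 9, 29, 4]
Insert 9: [9, 28, 47, 90, 29, 4]
Insert 29: [9, 28, 29, 47, 90, 4]
Insert 4: [4, 9, 28, 29, 47, 90]

Sorted: [4, 9, 28, 29, 47, 90]


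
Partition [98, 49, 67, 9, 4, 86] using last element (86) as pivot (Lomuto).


Pivot: 86
  49 <= 86: swap -> [49, 98, 67, 9, 4, 86]
  67 <= 86: swap -> [49, 67, 98, 9, 4, 86]
  9 <= 86: swap -> [49, 67, 9, 98, 4, 86]
  4 <= 86: swap -> [49, 67, 9, 4, 98, 86]
Place pivot at 4: [49, 67, 9, 4, 86, 98]

Partitioned: [49, 67, 9, 4, 86, 98]


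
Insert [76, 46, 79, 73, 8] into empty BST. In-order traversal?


Insert 76: root
Insert 46: L from 76
Insert 79: R from 76
Insert 73: L from 76 -> R from 46
Insert 8: L from 76 -> L from 46

In-order: [8, 46, 73, 76, 79]


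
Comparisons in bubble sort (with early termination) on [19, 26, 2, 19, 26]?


Algorithm: bubble sort (with early termination)
Input: [19, 26, 2, 19, 26]
Sorted: [2, 19, 19, 26, 26]

9


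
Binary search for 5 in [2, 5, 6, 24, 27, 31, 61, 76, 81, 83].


Step 1: lo=0, hi=9, mid=4, val=27
Step 2: lo=0, hi=3, mid=1, val=5

Found at index 1


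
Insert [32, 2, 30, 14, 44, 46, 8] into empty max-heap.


Insert 32: [32]
Insert 2: [32, 2]
Insert 30: [32, 2, 30]
Insert 14: [32, 14, 30, 2]
Insert 44: [44, 32, 30, 2, 14]
Insert 46: [46, 32, 44, 2, 14, 30]
Insert 8: [46, 32, 44, 2, 14, 30, 8]

Final heap: [46, 32, 44, 2, 14, 30, 8]


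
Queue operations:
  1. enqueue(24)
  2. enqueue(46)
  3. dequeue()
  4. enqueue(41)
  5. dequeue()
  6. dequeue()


enqueue(24) -> [24]
enqueue(46) -> [24, 46]
dequeue()->24, [46]
enqueue(41) -> [46, 41]
dequeue()->46, [41]
dequeue()->41, []

Final queue: []


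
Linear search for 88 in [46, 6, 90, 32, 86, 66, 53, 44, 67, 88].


i=0: 46!=88
i=1: 6!=88
i=2: 90!=88
i=3: 32!=88
i=4: 86!=88
i=5: 66!=88
i=6: 53!=88
i=7: 44!=88
i=8: 67!=88
i=9: 88==88 found!

Found at 9, 10 comps


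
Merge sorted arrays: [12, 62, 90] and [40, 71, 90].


Take 12 from A
Take 40 from B
Take 62 from A
Take 71 from B
Take 90 from A

Merged: [12, 40, 62, 71, 90, 90]


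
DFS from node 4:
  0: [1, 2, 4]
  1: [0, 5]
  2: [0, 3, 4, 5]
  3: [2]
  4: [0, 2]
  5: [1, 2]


Visit 4, push [2, 0]
Visit 0, push [2, 1]
Visit 1, push [5]
Visit 5, push [2]
Visit 2, push [3]
Visit 3, push []

DFS order: [4, 0, 1, 5, 2, 3]


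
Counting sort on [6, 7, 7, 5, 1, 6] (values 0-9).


Input: [6, 7, 7, 5, 1, 6]
Counts: [0, 1, 0, 0, 0, 1, 2, 2, 0, 0]

Sorted: [1, 5, 6, 6, 7, 7]


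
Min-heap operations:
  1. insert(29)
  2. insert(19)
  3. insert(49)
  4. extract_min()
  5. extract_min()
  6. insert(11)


insert(29) -> [29]
insert(19) -> [19, 29]
insert(49) -> [19, 29, 49]
extract_min()->19, [29, 49]
extract_min()->29, [49]
insert(11) -> [11, 49]

Final heap: [11, 49]


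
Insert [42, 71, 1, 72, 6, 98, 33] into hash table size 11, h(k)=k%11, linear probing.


Insert 42: h=9 -> slot 9
Insert 71: h=5 -> slot 5
Insert 1: h=1 -> slot 1
Insert 72: h=6 -> slot 6
Insert 6: h=6, 1 probes -> slot 7
Insert 98: h=10 -> slot 10
Insert 33: h=0 -> slot 0

Table: [33, 1, None, None, None, 71, 72, 6, None, 42, 98]


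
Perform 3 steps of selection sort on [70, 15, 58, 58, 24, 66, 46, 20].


Initial: [70, 15, 58, 58, 24, 66, 46, 20]
Step 1: min=15 at 1
  Swap: [15, 70, 58, 58, 24, 66, 46, 20]
Step 2: min=20 at 7
  Swap: [15, 20, 58, 58, 24, 66, 46, 70]
Step 3: min=24 at 4
  Swap: [15, 20, 24, 58, 58, 66, 46, 70]

After 3 steps: [15, 20, 24, 58, 58, 66, 46, 70]


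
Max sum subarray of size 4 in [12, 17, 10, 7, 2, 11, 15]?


[0:4]: 46
[1:5]: 36
[2:6]: 30
[3:7]: 35

Max: 46 at [0:4]


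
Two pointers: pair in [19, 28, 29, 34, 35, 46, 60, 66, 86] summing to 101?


lo=0(19)+hi=8(86)=105
lo=0(19)+hi=7(66)=85
lo=1(28)+hi=7(66)=94
lo=2(29)+hi=7(66)=95
lo=3(34)+hi=7(66)=100
lo=4(35)+hi=7(66)=101

Yes: 35+66=101


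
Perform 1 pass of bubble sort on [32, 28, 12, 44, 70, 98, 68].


Initial: [32, 28, 12, 44, 70, 98, 68]
Pass 1: [28, 12, 32, 44, 70, 68, 98] (3 swaps)

After 1 pass: [28, 12, 32, 44, 70, 68, 98]


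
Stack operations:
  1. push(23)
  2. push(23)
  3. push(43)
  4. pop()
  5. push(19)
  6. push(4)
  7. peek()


push(23) -> [23]
push(23) -> [23, 23]
push(43) -> [23, 23, 43]
pop()->43, [23, 23]
push(19) -> [23, 23, 19]
push(4) -> [23, 23, 19, 4]
peek()->4

Final stack: [23, 23, 19, 4]


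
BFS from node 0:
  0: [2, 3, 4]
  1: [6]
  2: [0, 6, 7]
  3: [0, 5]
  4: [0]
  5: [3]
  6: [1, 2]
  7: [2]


Visit 0, enqueue [2, 3, 4]
Visit 2, enqueue [6, 7]
Visit 3, enqueue [5]
Visit 4, enqueue []
Visit 6, enqueue [1]
Visit 7, enqueue []
Visit 5, enqueue []
Visit 1, enqueue []

BFS order: [0, 2, 3, 4, 6, 7, 5, 1]


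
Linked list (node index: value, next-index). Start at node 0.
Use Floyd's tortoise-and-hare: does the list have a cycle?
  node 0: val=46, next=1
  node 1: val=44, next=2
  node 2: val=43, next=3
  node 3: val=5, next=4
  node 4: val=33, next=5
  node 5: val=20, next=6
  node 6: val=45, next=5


Floyd's tortoise (slow, +1) and hare (fast, +2):
  init: slow=0, fast=0
  step 1: slow=1, fast=2
  step 2: slow=2, fast=4
  step 3: slow=3, fast=6
  step 4: slow=4, fast=6
  step 5: slow=5, fast=6
  step 6: slow=6, fast=6
  slow == fast at node 6: cycle detected

Cycle: yes


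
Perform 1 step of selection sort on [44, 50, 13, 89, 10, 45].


Initial: [44, 50, 13, 89, 10, 45]
Step 1: min=10 at 4
  Swap: [10, 50, 13, 89, 44, 45]

After 1 step: [10, 50, 13, 89, 44, 45]


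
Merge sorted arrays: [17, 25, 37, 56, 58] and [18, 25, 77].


Take 17 from A
Take 18 from B
Take 25 from A
Take 25 from B
Take 37 from A
Take 56 from A
Take 58 from A

Merged: [17, 18, 25, 25, 37, 56, 58, 77]


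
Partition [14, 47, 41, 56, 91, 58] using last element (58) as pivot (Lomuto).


Pivot: 58
  14 <= 58: advance i (no swap)
  47 <= 58: advance i (no swap)
  41 <= 58: advance i (no swap)
  56 <= 58: advance i (no swap)
Place pivot at 4: [14, 47, 41, 56, 58, 91]

Partitioned: [14, 47, 41, 56, 58, 91]


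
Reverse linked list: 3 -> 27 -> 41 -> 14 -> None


Step 1: curr=3, set curr.next=prev(None) | reversed so far: 3
Step 2: curr=27, set curr.next=prev(3) | reversed so far: 27 -> 3
Step 3: curr=41, set curr.next=prev(27) | reversed so far: 41 -> 27 -> 3
Step 4: curr=14, set curr.next=prev(41) | reversed so far: 14 -> 41 -> 27 -> 3

14 -> 41 -> 27 -> 3 -> None


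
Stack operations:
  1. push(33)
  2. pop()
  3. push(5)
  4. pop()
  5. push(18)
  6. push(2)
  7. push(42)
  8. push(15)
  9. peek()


push(33) -> [33]
pop()->33, []
push(5) -> [5]
pop()->5, []
push(18) -> [18]
push(2) -> [18, 2]
push(42) -> [18, 2, 42]
push(15) -> [18, 2, 42, 15]
peek()->15

Final stack: [18, 2, 42, 15]


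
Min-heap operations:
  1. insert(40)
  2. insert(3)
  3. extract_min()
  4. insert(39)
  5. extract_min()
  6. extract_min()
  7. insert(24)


insert(40) -> [40]
insert(3) -> [3, 40]
extract_min()->3, [40]
insert(39) -> [39, 40]
extract_min()->39, [40]
extract_min()->40, []
insert(24) -> [24]

Final heap: [24]


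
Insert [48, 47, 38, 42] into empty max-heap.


Insert 48: [48]
Insert 47: [48, 47]
Insert 38: [48, 47, 38]
Insert 42: [48, 47, 38, 42]

Final heap: [48, 47, 38, 42]


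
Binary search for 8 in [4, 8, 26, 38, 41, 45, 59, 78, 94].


Step 1: lo=0, hi=8, mid=4, val=41
Step 2: lo=0, hi=3, mid=1, val=8

Found at index 1


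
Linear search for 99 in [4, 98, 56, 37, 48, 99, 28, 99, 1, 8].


i=0: 4!=99
i=1: 98!=99
i=2: 56!=99
i=3: 37!=99
i=4: 48!=99
i=5: 99==99 found!

Found at 5, 6 comps


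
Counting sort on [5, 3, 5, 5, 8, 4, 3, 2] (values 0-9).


Input: [5, 3, 5, 5, 8, 4, 3, 2]
Counts: [0, 0, 1, 2, 1, 3, 0, 0, 1, 0]

Sorted: [2, 3, 3, 4, 5, 5, 5, 8]


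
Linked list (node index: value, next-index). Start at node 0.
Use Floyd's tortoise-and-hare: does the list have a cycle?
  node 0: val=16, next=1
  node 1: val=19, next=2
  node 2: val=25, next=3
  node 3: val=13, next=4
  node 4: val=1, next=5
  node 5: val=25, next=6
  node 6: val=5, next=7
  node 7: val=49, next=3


Floyd's tortoise (slow, +1) and hare (fast, +2):
  init: slow=0, fast=0
  step 1: slow=1, fast=2
  step 2: slow=2, fast=4
  step 3: slow=3, fast=6
  step 4: slow=4, fast=3
  step 5: slow=5, fast=5
  slow == fast at node 5: cycle detected

Cycle: yes


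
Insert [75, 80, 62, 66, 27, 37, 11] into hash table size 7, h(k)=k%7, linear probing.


Insert 75: h=5 -> slot 5
Insert 80: h=3 -> slot 3
Insert 62: h=6 -> slot 6
Insert 66: h=3, 1 probes -> slot 4
Insert 27: h=6, 1 probes -> slot 0
Insert 37: h=2 -> slot 2
Insert 11: h=4, 4 probes -> slot 1

Table: [27, 11, 37, 80, 66, 75, 62]


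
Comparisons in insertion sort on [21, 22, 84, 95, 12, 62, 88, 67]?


Algorithm: insertion sort
Input: [21, 22, 84, 95, 12, 62, 88, 67]
Sorted: [12, 21, 22, 62, 67, 84, 88, 95]

16


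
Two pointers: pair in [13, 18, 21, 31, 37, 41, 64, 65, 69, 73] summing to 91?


lo=0(13)+hi=9(73)=86
lo=1(18)+hi=9(73)=91

Yes: 18+73=91


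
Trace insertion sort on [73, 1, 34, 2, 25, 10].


Initial: [73, 1, 34, 2, 25, 10]
Insert 1: [1, 73, 34, 2, 25, 10]
Insert 34: [1, 34, 73, 2, 25, 10]
Insert 2: [1, 2, 34, 73, 25, 10]
Insert 25: [1, 2, 25, 34, 73, 10]
Insert 10: [1, 2, 10, 25, 34, 73]

Sorted: [1, 2, 10, 25, 34, 73]


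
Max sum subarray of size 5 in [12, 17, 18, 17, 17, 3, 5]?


[0:5]: 81
[1:6]: 72
[2:7]: 60

Max: 81 at [0:5]


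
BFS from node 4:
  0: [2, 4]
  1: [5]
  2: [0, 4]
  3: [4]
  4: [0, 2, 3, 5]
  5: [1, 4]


Visit 4, enqueue [0, 2, 3, 5]
Visit 0, enqueue []
Visit 2, enqueue []
Visit 3, enqueue []
Visit 5, enqueue [1]
Visit 1, enqueue []

BFS order: [4, 0, 2, 3, 5, 1]


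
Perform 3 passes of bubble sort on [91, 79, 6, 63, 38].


Initial: [91, 79, 6, 63, 38]
Pass 1: [79, 6, 63, 38, 91] (4 swaps)
Pass 2: [6, 63, 38, 79, 91] (3 swaps)
Pass 3: [6, 38, 63, 79, 91] (1 swaps)

After 3 passes: [6, 38, 63, 79, 91]


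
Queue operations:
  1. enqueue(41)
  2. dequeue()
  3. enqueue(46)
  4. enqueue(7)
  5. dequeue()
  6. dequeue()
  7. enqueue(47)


enqueue(41) -> [41]
dequeue()->41, []
enqueue(46) -> [46]
enqueue(7) -> [46, 7]
dequeue()->46, [7]
dequeue()->7, []
enqueue(47) -> [47]

Final queue: [47]


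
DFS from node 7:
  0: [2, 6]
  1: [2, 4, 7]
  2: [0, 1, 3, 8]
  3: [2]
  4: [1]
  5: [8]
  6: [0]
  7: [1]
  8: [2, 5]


Visit 7, push [1]
Visit 1, push [4, 2]
Visit 2, push [8, 3, 0]
Visit 0, push [6]
Visit 6, push []
Visit 3, push []
Visit 8, push [5]
Visit 5, push []
Visit 4, push []

DFS order: [7, 1, 2, 0, 6, 3, 8, 5, 4]


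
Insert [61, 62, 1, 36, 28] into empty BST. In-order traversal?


Insert 61: root
Insert 62: R from 61
Insert 1: L from 61
Insert 36: L from 61 -> R from 1
Insert 28: L from 61 -> R from 1 -> L from 36

In-order: [1, 28, 36, 61, 62]


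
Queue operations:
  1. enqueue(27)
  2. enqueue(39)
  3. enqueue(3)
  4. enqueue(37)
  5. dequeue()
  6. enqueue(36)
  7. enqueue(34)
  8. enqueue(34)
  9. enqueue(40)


enqueue(27) -> [27]
enqueue(39) -> [27, 39]
enqueue(3) -> [27, 39, 3]
enqueue(37) -> [27, 39, 3, 37]
dequeue()->27, [39, 3, 37]
enqueue(36) -> [39, 3, 37, 36]
enqueue(34) -> [39, 3, 37, 36, 34]
enqueue(34) -> [39, 3, 37, 36, 34, 34]
enqueue(40) -> [39, 3, 37, 36, 34, 34, 40]

Final queue: [39, 3, 37, 36, 34, 34, 40]


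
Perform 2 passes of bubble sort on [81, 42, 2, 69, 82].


Initial: [81, 42, 2, 69, 82]
Pass 1: [42, 2, 69, 81, 82] (3 swaps)
Pass 2: [2, 42, 69, 81, 82] (1 swaps)

After 2 passes: [2, 42, 69, 81, 82]


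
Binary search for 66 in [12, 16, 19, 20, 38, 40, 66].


Step 1: lo=0, hi=6, mid=3, val=20
Step 2: lo=4, hi=6, mid=5, val=40
Step 3: lo=6, hi=6, mid=6, val=66

Found at index 6


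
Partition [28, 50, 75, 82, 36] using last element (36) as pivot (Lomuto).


Pivot: 36
  28 <= 36: advance i (no swap)
Place pivot at 1: [28, 36, 75, 82, 50]

Partitioned: [28, 36, 75, 82, 50]


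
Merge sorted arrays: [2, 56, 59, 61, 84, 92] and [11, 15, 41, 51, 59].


Take 2 from A
Take 11 from B
Take 15 from B
Take 41 from B
Take 51 from B
Take 56 from A
Take 59 from A
Take 59 from B

Merged: [2, 11, 15, 41, 51, 56, 59, 59, 61, 84, 92]


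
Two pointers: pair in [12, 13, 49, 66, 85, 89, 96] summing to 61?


lo=0(12)+hi=6(96)=108
lo=0(12)+hi=5(89)=101
lo=0(12)+hi=4(85)=97
lo=0(12)+hi=3(66)=78
lo=0(12)+hi=2(49)=61

Yes: 12+49=61


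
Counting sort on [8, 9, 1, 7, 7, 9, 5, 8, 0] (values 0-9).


Input: [8, 9, 1, 7, 7, 9, 5, 8, 0]
Counts: [1, 1, 0, 0, 0, 1, 0, 2, 2, 2]

Sorted: [0, 1, 5, 7, 7, 8, 8, 9, 9]


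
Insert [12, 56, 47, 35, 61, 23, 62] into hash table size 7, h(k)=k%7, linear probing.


Insert 12: h=5 -> slot 5
Insert 56: h=0 -> slot 0
Insert 47: h=5, 1 probes -> slot 6
Insert 35: h=0, 1 probes -> slot 1
Insert 61: h=5, 4 probes -> slot 2
Insert 23: h=2, 1 probes -> slot 3
Insert 62: h=6, 5 probes -> slot 4

Table: [56, 35, 61, 23, 62, 12, 47]


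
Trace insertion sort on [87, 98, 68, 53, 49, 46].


Initial: [87, 98, 68, 53, 49, 46]
Insert 98: [87, 98, 68, 53, 49, 46]
Insert 68: [68, 87, 98, 53, 49, 46]
Insert 53: [53, 68, 87, 98, 49, 46]
Insert 49: [49, 53, 68, 87, 98, 46]
Insert 46: [46, 49, 53, 68, 87, 98]

Sorted: [46, 49, 53, 68, 87, 98]


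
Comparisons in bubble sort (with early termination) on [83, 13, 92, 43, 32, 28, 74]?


Algorithm: bubble sort (with early termination)
Input: [83, 13, 92, 43, 32, 28, 74]
Sorted: [13, 28, 32, 43, 74, 83, 92]

20


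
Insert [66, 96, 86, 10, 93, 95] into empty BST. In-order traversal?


Insert 66: root
Insert 96: R from 66
Insert 86: R from 66 -> L from 96
Insert 10: L from 66
Insert 93: R from 66 -> L from 96 -> R from 86
Insert 95: R from 66 -> L from 96 -> R from 86 -> R from 93

In-order: [10, 66, 86, 93, 95, 96]


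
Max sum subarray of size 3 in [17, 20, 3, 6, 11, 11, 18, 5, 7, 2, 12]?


[0:3]: 40
[1:4]: 29
[2:5]: 20
[3:6]: 28
[4:7]: 40
[5:8]: 34
[6:9]: 30
[7:10]: 14
[8:11]: 21

Max: 40 at [0:3]


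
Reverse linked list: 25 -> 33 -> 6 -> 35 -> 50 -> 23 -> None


Step 1: curr=25, set curr.next=prev(None) | reversed so far: 25
Step 2: curr=33, set curr.next=prev(25) | reversed so far: 33 -> 25
Step 3: curr=6, set curr.next=prev(33) | reversed so far: 6 -> 33 -> 25
Step 4: curr=35, set curr.next=prev(6) | reversed so far: 35 -> 6 -> 33 -> 25
Step 5: curr=50, set curr.next=prev(35) | reversed so far: 50 -> 35 -> 6 -> 33 -> 25
Step 6: curr=23, set curr.next=prev(50) | reversed so far: 23 -> 50 -> 35 -> 6 -> 33 -> 25

23 -> 50 -> 35 -> 6 -> 33 -> 25 -> None


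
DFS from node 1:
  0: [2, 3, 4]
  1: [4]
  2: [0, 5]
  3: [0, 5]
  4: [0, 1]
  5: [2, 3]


Visit 1, push [4]
Visit 4, push [0]
Visit 0, push [3, 2]
Visit 2, push [5]
Visit 5, push [3]
Visit 3, push []

DFS order: [1, 4, 0, 2, 5, 3]


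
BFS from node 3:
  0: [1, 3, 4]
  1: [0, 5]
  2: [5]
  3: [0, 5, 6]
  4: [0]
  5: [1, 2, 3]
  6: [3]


Visit 3, enqueue [0, 5, 6]
Visit 0, enqueue [1, 4]
Visit 5, enqueue [2]
Visit 6, enqueue []
Visit 1, enqueue []
Visit 4, enqueue []
Visit 2, enqueue []

BFS order: [3, 0, 5, 6, 1, 4, 2]


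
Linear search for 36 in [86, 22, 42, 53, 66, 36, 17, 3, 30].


i=0: 86!=36
i=1: 22!=36
i=2: 42!=36
i=3: 53!=36
i=4: 66!=36
i=5: 36==36 found!

Found at 5, 6 comps


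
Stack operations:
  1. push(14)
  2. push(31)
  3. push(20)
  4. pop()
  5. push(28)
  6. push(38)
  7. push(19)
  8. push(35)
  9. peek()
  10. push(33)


push(14) -> [14]
push(31) -> [14, 31]
push(20) -> [14, 31, 20]
pop()->20, [14, 31]
push(28) -> [14, 31, 28]
push(38) -> [14, 31, 28, 38]
push(19) -> [14, 31, 28, 38, 19]
push(35) -> [14, 31, 28, 38, 19, 35]
peek()->35
push(33) -> [14, 31, 28, 38, 19, 35, 33]

Final stack: [14, 31, 28, 38, 19, 35, 33]


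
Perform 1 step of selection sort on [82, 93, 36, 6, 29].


Initial: [82, 93, 36, 6, 29]
Step 1: min=6 at 3
  Swap: [6, 93, 36, 82, 29]

After 1 step: [6, 93, 36, 82, 29]


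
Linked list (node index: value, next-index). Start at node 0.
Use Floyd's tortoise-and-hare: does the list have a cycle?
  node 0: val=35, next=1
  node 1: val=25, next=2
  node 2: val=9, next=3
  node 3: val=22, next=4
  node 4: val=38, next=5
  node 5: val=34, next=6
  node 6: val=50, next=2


Floyd's tortoise (slow, +1) and hare (fast, +2):
  init: slow=0, fast=0
  step 1: slow=1, fast=2
  step 2: slow=2, fast=4
  step 3: slow=3, fast=6
  step 4: slow=4, fast=3
  step 5: slow=5, fast=5
  slow == fast at node 5: cycle detected

Cycle: yes


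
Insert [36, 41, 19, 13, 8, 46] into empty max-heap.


Insert 36: [36]
Insert 41: [41, 36]
Insert 19: [41, 36, 19]
Insert 13: [41, 36, 19, 13]
Insert 8: [41, 36, 19, 13, 8]
Insert 46: [46, 36, 41, 13, 8, 19]

Final heap: [46, 36, 41, 13, 8, 19]


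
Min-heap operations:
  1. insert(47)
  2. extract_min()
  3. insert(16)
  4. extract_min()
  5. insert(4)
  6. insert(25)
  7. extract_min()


insert(47) -> [47]
extract_min()->47, []
insert(16) -> [16]
extract_min()->16, []
insert(4) -> [4]
insert(25) -> [4, 25]
extract_min()->4, [25]

Final heap: [25]


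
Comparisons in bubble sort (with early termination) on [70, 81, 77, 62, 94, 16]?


Algorithm: bubble sort (with early termination)
Input: [70, 81, 77, 62, 94, 16]
Sorted: [16, 62, 70, 77, 81, 94]

15


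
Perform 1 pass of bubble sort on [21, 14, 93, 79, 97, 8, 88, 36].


Initial: [21, 14, 93, 79, 97, 8, 88, 36]
Pass 1: [14, 21, 79, 93, 8, 88, 36, 97] (5 swaps)

After 1 pass: [14, 21, 79, 93, 8, 88, 36, 97]


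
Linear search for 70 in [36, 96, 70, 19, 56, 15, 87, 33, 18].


i=0: 36!=70
i=1: 96!=70
i=2: 70==70 found!

Found at 2, 3 comps


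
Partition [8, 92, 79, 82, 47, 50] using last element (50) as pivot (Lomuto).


Pivot: 50
  8 <= 50: advance i (no swap)
  47 <= 50: swap -> [8, 47, 79, 82, 92, 50]
Place pivot at 2: [8, 47, 50, 82, 92, 79]

Partitioned: [8, 47, 50, 82, 92, 79]


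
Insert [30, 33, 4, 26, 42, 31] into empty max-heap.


Insert 30: [30]
Insert 33: [33, 30]
Insert 4: [33, 30, 4]
Insert 26: [33, 30, 4, 26]
Insert 42: [42, 33, 4, 26, 30]
Insert 31: [42, 33, 31, 26, 30, 4]

Final heap: [42, 33, 31, 26, 30, 4]


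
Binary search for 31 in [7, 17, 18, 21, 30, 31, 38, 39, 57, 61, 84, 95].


Step 1: lo=0, hi=11, mid=5, val=31

Found at index 5


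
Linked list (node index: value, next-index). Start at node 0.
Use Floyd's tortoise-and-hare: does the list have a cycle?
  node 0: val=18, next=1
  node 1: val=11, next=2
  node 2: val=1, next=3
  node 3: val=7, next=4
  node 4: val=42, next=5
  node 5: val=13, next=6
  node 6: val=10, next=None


Floyd's tortoise (slow, +1) and hare (fast, +2):
  init: slow=0, fast=0
  step 1: slow=1, fast=2
  step 2: slow=2, fast=4
  step 3: slow=3, fast=6
  step 4: fast -> None, no cycle

Cycle: no


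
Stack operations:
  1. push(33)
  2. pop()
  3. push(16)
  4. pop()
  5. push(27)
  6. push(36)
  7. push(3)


push(33) -> [33]
pop()->33, []
push(16) -> [16]
pop()->16, []
push(27) -> [27]
push(36) -> [27, 36]
push(3) -> [27, 36, 3]

Final stack: [27, 36, 3]


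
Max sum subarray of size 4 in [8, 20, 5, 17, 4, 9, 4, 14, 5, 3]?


[0:4]: 50
[1:5]: 46
[2:6]: 35
[3:7]: 34
[4:8]: 31
[5:9]: 32
[6:10]: 26

Max: 50 at [0:4]


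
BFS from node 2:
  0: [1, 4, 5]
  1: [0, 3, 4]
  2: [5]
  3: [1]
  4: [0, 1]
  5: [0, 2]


Visit 2, enqueue [5]
Visit 5, enqueue [0]
Visit 0, enqueue [1, 4]
Visit 1, enqueue [3]
Visit 4, enqueue []
Visit 3, enqueue []

BFS order: [2, 5, 0, 1, 4, 3]


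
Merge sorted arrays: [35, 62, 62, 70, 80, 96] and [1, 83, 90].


Take 1 from B
Take 35 from A
Take 62 from A
Take 62 from A
Take 70 from A
Take 80 from A
Take 83 from B
Take 90 from B

Merged: [1, 35, 62, 62, 70, 80, 83, 90, 96]


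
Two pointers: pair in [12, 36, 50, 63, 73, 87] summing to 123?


lo=0(12)+hi=5(87)=99
lo=1(36)+hi=5(87)=123

Yes: 36+87=123


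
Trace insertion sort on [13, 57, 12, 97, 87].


Initial: [13, 57, 12, 97, 87]
Insert 57: [13, 57, 12, 97, 87]
Insert 12: [12, 13, 57, 97, 87]
Insert 97: [12, 13, 57, 97, 87]
Insert 87: [12, 13, 57, 87, 97]

Sorted: [12, 13, 57, 87, 97]


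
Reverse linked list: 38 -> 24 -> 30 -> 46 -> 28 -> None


Step 1: curr=38, set curr.next=prev(None) | reversed so far: 38
Step 2: curr=24, set curr.next=prev(38) | reversed so far: 24 -> 38
Step 3: curr=30, set curr.next=prev(24) | reversed so far: 30 -> 24 -> 38
Step 4: curr=46, set curr.next=prev(30) | reversed so far: 46 -> 30 -> 24 -> 38
Step 5: curr=28, set curr.next=prev(46) | reversed so far: 28 -> 46 -> 30 -> 24 -> 38

28 -> 46 -> 30 -> 24 -> 38 -> None


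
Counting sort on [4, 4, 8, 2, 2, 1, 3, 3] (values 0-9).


Input: [4, 4, 8, 2, 2, 1, 3, 3]
Counts: [0, 1, 2, 2, 2, 0, 0, 0, 1, 0]

Sorted: [1, 2, 2, 3, 3, 4, 4, 8]


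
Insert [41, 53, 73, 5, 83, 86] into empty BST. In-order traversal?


Insert 41: root
Insert 53: R from 41
Insert 73: R from 41 -> R from 53
Insert 5: L from 41
Insert 83: R from 41 -> R from 53 -> R from 73
Insert 86: R from 41 -> R from 53 -> R from 73 -> R from 83

In-order: [5, 41, 53, 73, 83, 86]


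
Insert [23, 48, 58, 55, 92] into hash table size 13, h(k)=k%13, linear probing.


Insert 23: h=10 -> slot 10
Insert 48: h=9 -> slot 9
Insert 58: h=6 -> slot 6
Insert 55: h=3 -> slot 3
Insert 92: h=1 -> slot 1

Table: [None, 92, None, 55, None, None, 58, None, None, 48, 23, None, None]


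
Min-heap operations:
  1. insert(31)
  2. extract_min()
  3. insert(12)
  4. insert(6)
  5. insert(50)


insert(31) -> [31]
extract_min()->31, []
insert(12) -> [12]
insert(6) -> [6, 12]
insert(50) -> [6, 12, 50]

Final heap: [6, 12, 50]


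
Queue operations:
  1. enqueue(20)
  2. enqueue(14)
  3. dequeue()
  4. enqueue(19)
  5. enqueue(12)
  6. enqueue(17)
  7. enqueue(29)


enqueue(20) -> [20]
enqueue(14) -> [20, 14]
dequeue()->20, [14]
enqueue(19) -> [14, 19]
enqueue(12) -> [14, 19, 12]
enqueue(17) -> [14, 19, 12, 17]
enqueue(29) -> [14, 19, 12, 17, 29]

Final queue: [14, 19, 12, 17, 29]


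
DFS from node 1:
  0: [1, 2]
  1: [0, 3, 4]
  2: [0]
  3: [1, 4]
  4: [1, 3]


Visit 1, push [4, 3, 0]
Visit 0, push [2]
Visit 2, push []
Visit 3, push [4]
Visit 4, push []

DFS order: [1, 0, 2, 3, 4]


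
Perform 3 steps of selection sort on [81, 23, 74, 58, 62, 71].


Initial: [81, 23, 74, 58, 62, 71]
Step 1: min=23 at 1
  Swap: [23, 81, 74, 58, 62, 71]
Step 2: min=58 at 3
  Swap: [23, 58, 74, 81, 62, 71]
Step 3: min=62 at 4
  Swap: [23, 58, 62, 81, 74, 71]

After 3 steps: [23, 58, 62, 81, 74, 71]


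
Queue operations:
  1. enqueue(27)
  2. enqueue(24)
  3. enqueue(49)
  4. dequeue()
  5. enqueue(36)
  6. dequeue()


enqueue(27) -> [27]
enqueue(24) -> [27, 24]
enqueue(49) -> [27, 24, 49]
dequeue()->27, [24, 49]
enqueue(36) -> [24, 49, 36]
dequeue()->24, [49, 36]

Final queue: [49, 36]


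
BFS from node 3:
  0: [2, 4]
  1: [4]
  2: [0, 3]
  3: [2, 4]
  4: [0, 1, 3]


Visit 3, enqueue [2, 4]
Visit 2, enqueue [0]
Visit 4, enqueue [1]
Visit 0, enqueue []
Visit 1, enqueue []

BFS order: [3, 2, 4, 0, 1]


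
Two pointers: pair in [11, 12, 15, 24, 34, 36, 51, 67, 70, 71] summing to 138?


lo=0(11)+hi=9(71)=82
lo=1(12)+hi=9(71)=83
lo=2(15)+hi=9(71)=86
lo=3(24)+hi=9(71)=95
lo=4(34)+hi=9(71)=105
lo=5(36)+hi=9(71)=107
lo=6(51)+hi=9(71)=122
lo=7(67)+hi=9(71)=138

Yes: 67+71=138


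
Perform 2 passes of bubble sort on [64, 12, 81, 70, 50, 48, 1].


Initial: [64, 12, 81, 70, 50, 48, 1]
Pass 1: [12, 64, 70, 50, 48, 1, 81] (5 swaps)
Pass 2: [12, 64, 50, 48, 1, 70, 81] (3 swaps)

After 2 passes: [12, 64, 50, 48, 1, 70, 81]


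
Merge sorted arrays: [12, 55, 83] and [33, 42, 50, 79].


Take 12 from A
Take 33 from B
Take 42 from B
Take 50 from B
Take 55 from A
Take 79 from B

Merged: [12, 33, 42, 50, 55, 79, 83]


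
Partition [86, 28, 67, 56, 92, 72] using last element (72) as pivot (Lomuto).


Pivot: 72
  28 <= 72: swap -> [28, 86, 67, 56, 92, 72]
  67 <= 72: swap -> [28, 67, 86, 56, 92, 72]
  56 <= 72: swap -> [28, 67, 56, 86, 92, 72]
Place pivot at 3: [28, 67, 56, 72, 92, 86]

Partitioned: [28, 67, 56, 72, 92, 86]


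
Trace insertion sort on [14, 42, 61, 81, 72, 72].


Initial: [14, 42, 61, 81, 72, 72]
Insert 42: [14, 42, 61, 81, 72, 72]
Insert 61: [14, 42, 61, 81, 72, 72]
Insert 81: [14, 42, 61, 81, 72, 72]
Insert 72: [14, 42, 61, 72, 81, 72]
Insert 72: [14, 42, 61, 72, 72, 81]

Sorted: [14, 42, 61, 72, 72, 81]


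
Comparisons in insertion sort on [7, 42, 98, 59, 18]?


Algorithm: insertion sort
Input: [7, 42, 98, 59, 18]
Sorted: [7, 18, 42, 59, 98]

8


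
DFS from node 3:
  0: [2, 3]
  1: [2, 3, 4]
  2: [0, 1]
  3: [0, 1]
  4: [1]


Visit 3, push [1, 0]
Visit 0, push [2]
Visit 2, push [1]
Visit 1, push [4]
Visit 4, push []

DFS order: [3, 0, 2, 1, 4]


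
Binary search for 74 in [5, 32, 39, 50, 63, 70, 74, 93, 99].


Step 1: lo=0, hi=8, mid=4, val=63
Step 2: lo=5, hi=8, mid=6, val=74

Found at index 6


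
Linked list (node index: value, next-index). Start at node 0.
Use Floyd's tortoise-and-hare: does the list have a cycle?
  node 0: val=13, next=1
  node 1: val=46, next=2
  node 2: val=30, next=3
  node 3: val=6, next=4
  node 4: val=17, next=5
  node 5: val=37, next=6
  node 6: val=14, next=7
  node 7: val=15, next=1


Floyd's tortoise (slow, +1) and hare (fast, +2):
  init: slow=0, fast=0
  step 1: slow=1, fast=2
  step 2: slow=2, fast=4
  step 3: slow=3, fast=6
  step 4: slow=4, fast=1
  step 5: slow=5, fast=3
  step 6: slow=6, fast=5
  step 7: slow=7, fast=7
  slow == fast at node 7: cycle detected

Cycle: yes


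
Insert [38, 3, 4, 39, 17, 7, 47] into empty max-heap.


Insert 38: [38]
Insert 3: [38, 3]
Insert 4: [38, 3, 4]
Insert 39: [39, 38, 4, 3]
Insert 17: [39, 38, 4, 3, 17]
Insert 7: [39, 38, 7, 3, 17, 4]
Insert 47: [47, 38, 39, 3, 17, 4, 7]

Final heap: [47, 38, 39, 3, 17, 4, 7]


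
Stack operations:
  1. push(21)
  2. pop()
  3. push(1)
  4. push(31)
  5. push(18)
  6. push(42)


push(21) -> [21]
pop()->21, []
push(1) -> [1]
push(31) -> [1, 31]
push(18) -> [1, 31, 18]
push(42) -> [1, 31, 18, 42]

Final stack: [1, 31, 18, 42]


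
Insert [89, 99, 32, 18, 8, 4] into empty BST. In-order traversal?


Insert 89: root
Insert 99: R from 89
Insert 32: L from 89
Insert 18: L from 89 -> L from 32
Insert 8: L from 89 -> L from 32 -> L from 18
Insert 4: L from 89 -> L from 32 -> L from 18 -> L from 8

In-order: [4, 8, 18, 32, 89, 99]


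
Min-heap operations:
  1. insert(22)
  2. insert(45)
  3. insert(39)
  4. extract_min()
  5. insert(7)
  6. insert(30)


insert(22) -> [22]
insert(45) -> [22, 45]
insert(39) -> [22, 45, 39]
extract_min()->22, [39, 45]
insert(7) -> [7, 45, 39]
insert(30) -> [7, 30, 39, 45]

Final heap: [7, 30, 39, 45]


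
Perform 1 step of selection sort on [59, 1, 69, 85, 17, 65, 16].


Initial: [59, 1, 69, 85, 17, 65, 16]
Step 1: min=1 at 1
  Swap: [1, 59, 69, 85, 17, 65, 16]

After 1 step: [1, 59, 69, 85, 17, 65, 16]


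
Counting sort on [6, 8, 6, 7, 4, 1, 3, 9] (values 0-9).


Input: [6, 8, 6, 7, 4, 1, 3, 9]
Counts: [0, 1, 0, 1, 1, 0, 2, 1, 1, 1]

Sorted: [1, 3, 4, 6, 6, 7, 8, 9]


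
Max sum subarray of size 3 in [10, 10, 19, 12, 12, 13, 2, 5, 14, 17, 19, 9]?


[0:3]: 39
[1:4]: 41
[2:5]: 43
[3:6]: 37
[4:7]: 27
[5:8]: 20
[6:9]: 21
[7:10]: 36
[8:11]: 50
[9:12]: 45

Max: 50 at [8:11]


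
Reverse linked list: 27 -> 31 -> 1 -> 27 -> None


Step 1: curr=27, set curr.next=prev(None) | reversed so far: 27
Step 2: curr=31, set curr.next=prev(27) | reversed so far: 31 -> 27
Step 3: curr=1, set curr.next=prev(31) | reversed so far: 1 -> 31 -> 27
Step 4: curr=27, set curr.next=prev(1) | reversed so far: 27 -> 1 -> 31 -> 27

27 -> 1 -> 31 -> 27 -> None


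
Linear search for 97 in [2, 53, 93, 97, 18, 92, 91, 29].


i=0: 2!=97
i=1: 53!=97
i=2: 93!=97
i=3: 97==97 found!

Found at 3, 4 comps


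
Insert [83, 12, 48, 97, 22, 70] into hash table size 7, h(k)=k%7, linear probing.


Insert 83: h=6 -> slot 6
Insert 12: h=5 -> slot 5
Insert 48: h=6, 1 probes -> slot 0
Insert 97: h=6, 2 probes -> slot 1
Insert 22: h=1, 1 probes -> slot 2
Insert 70: h=0, 3 probes -> slot 3

Table: [48, 97, 22, 70, None, 12, 83]


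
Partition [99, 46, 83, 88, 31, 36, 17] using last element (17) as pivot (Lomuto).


Pivot: 17
Place pivot at 0: [17, 46, 83, 88, 31, 36, 99]

Partitioned: [17, 46, 83, 88, 31, 36, 99]


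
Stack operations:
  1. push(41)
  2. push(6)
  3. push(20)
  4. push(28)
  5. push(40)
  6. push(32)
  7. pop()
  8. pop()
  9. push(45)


push(41) -> [41]
push(6) -> [41, 6]
push(20) -> [41, 6, 20]
push(28) -> [41, 6, 20, 28]
push(40) -> [41, 6, 20, 28, 40]
push(32) -> [41, 6, 20, 28, 40, 32]
pop()->32, [41, 6, 20, 28, 40]
pop()->40, [41, 6, 20, 28]
push(45) -> [41, 6, 20, 28, 45]

Final stack: [41, 6, 20, 28, 45]


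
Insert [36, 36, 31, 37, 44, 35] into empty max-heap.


Insert 36: [36]
Insert 36: [36, 36]
Insert 31: [36, 36, 31]
Insert 37: [37, 36, 31, 36]
Insert 44: [44, 37, 31, 36, 36]
Insert 35: [44, 37, 35, 36, 36, 31]

Final heap: [44, 37, 35, 36, 36, 31]


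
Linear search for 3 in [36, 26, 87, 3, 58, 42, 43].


i=0: 36!=3
i=1: 26!=3
i=2: 87!=3
i=3: 3==3 found!

Found at 3, 4 comps


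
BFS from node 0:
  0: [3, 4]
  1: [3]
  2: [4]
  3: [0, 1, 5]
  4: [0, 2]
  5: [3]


Visit 0, enqueue [3, 4]
Visit 3, enqueue [1, 5]
Visit 4, enqueue [2]
Visit 1, enqueue []
Visit 5, enqueue []
Visit 2, enqueue []

BFS order: [0, 3, 4, 1, 5, 2]


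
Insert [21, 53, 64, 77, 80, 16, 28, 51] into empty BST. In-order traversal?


Insert 21: root
Insert 53: R from 21
Insert 64: R from 21 -> R from 53
Insert 77: R from 21 -> R from 53 -> R from 64
Insert 80: R from 21 -> R from 53 -> R from 64 -> R from 77
Insert 16: L from 21
Insert 28: R from 21 -> L from 53
Insert 51: R from 21 -> L from 53 -> R from 28

In-order: [16, 21, 28, 51, 53, 64, 77, 80]


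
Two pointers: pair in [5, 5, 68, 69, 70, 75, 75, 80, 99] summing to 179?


lo=0(5)+hi=8(99)=104
lo=1(5)+hi=8(99)=104
lo=2(68)+hi=8(99)=167
lo=3(69)+hi=8(99)=168
lo=4(70)+hi=8(99)=169
lo=5(75)+hi=8(99)=174
lo=6(75)+hi=8(99)=174
lo=7(80)+hi=8(99)=179

Yes: 80+99=179


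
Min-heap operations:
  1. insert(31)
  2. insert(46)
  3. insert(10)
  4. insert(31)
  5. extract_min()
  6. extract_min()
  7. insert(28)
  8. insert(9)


insert(31) -> [31]
insert(46) -> [31, 46]
insert(10) -> [10, 46, 31]
insert(31) -> [10, 31, 31, 46]
extract_min()->10, [31, 31, 46]
extract_min()->31, [31, 46]
insert(28) -> [28, 46, 31]
insert(9) -> [9, 28, 31, 46]

Final heap: [9, 28, 31, 46]


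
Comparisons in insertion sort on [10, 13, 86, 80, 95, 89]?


Algorithm: insertion sort
Input: [10, 13, 86, 80, 95, 89]
Sorted: [10, 13, 80, 86, 89, 95]

7


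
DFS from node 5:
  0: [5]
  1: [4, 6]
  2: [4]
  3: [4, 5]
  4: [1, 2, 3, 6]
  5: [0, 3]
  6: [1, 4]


Visit 5, push [3, 0]
Visit 0, push []
Visit 3, push [4]
Visit 4, push [6, 2, 1]
Visit 1, push [6]
Visit 6, push []
Visit 2, push []

DFS order: [5, 0, 3, 4, 1, 6, 2]


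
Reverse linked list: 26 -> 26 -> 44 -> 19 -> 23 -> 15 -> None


Step 1: curr=26, set curr.next=prev(None) | reversed so far: 26
Step 2: curr=26, set curr.next=prev(26) | reversed so far: 26 -> 26
Step 3: curr=44, set curr.next=prev(26) | reversed so far: 44 -> 26 -> 26
Step 4: curr=19, set curr.next=prev(44) | reversed so far: 19 -> 44 -> 26 -> 26
Step 5: curr=23, set curr.next=prev(19) | reversed so far: 23 -> 19 -> 44 -> 26 -> 26
Step 6: curr=15, set curr.next=prev(23) | reversed so far: 15 -> 23 -> 19 -> 44 -> 26 -> 26

15 -> 23 -> 19 -> 44 -> 26 -> 26 -> None


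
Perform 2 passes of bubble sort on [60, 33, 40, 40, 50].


Initial: [60, 33, 40, 40, 50]
Pass 1: [33, 40, 40, 50, 60] (4 swaps)
Pass 2: [33, 40, 40, 50, 60] (0 swaps)

After 2 passes: [33, 40, 40, 50, 60]


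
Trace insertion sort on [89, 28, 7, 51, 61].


Initial: [89, 28, 7, 51, 61]
Insert 28: [28, 89, 7, 51, 61]
Insert 7: [7, 28, 89, 51, 61]
Insert 51: [7, 28, 51, 89, 61]
Insert 61: [7, 28, 51, 61, 89]

Sorted: [7, 28, 51, 61, 89]


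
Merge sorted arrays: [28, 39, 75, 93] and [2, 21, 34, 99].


Take 2 from B
Take 21 from B
Take 28 from A
Take 34 from B
Take 39 from A
Take 75 from A
Take 93 from A

Merged: [2, 21, 28, 34, 39, 75, 93, 99]


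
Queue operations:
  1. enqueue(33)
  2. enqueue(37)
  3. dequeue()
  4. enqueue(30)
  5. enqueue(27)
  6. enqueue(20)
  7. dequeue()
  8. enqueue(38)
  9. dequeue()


enqueue(33) -> [33]
enqueue(37) -> [33, 37]
dequeue()->33, [37]
enqueue(30) -> [37, 30]
enqueue(27) -> [37, 30, 27]
enqueue(20) -> [37, 30, 27, 20]
dequeue()->37, [30, 27, 20]
enqueue(38) -> [30, 27, 20, 38]
dequeue()->30, [27, 20, 38]

Final queue: [27, 20, 38]


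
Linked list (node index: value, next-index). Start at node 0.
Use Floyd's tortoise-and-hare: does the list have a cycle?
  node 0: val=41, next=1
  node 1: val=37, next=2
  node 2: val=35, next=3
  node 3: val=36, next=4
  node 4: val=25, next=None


Floyd's tortoise (slow, +1) and hare (fast, +2):
  init: slow=0, fast=0
  step 1: slow=1, fast=2
  step 2: slow=2, fast=4
  step 3: fast -> None, no cycle

Cycle: no


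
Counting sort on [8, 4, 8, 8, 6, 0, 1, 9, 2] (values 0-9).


Input: [8, 4, 8, 8, 6, 0, 1, 9, 2]
Counts: [1, 1, 1, 0, 1, 0, 1, 0, 3, 1]

Sorted: [0, 1, 2, 4, 6, 8, 8, 8, 9]


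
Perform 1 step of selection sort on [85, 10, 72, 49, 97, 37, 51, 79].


Initial: [85, 10, 72, 49, 97, 37, 51, 79]
Step 1: min=10 at 1
  Swap: [10, 85, 72, 49, 97, 37, 51, 79]

After 1 step: [10, 85, 72, 49, 97, 37, 51, 79]


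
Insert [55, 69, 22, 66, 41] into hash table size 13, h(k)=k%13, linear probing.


Insert 55: h=3 -> slot 3
Insert 69: h=4 -> slot 4
Insert 22: h=9 -> slot 9
Insert 66: h=1 -> slot 1
Insert 41: h=2 -> slot 2

Table: [None, 66, 41, 55, 69, None, None, None, None, 22, None, None, None]


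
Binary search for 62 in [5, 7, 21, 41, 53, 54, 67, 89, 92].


Step 1: lo=0, hi=8, mid=4, val=53
Step 2: lo=5, hi=8, mid=6, val=67
Step 3: lo=5, hi=5, mid=5, val=54

Not found


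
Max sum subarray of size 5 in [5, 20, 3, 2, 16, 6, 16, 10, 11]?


[0:5]: 46
[1:6]: 47
[2:7]: 43
[3:8]: 50
[4:9]: 59

Max: 59 at [4:9]


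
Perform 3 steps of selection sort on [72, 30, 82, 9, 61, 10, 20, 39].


Initial: [72, 30, 82, 9, 61, 10, 20, 39]
Step 1: min=9 at 3
  Swap: [9, 30, 82, 72, 61, 10, 20, 39]
Step 2: min=10 at 5
  Swap: [9, 10, 82, 72, 61, 30, 20, 39]
Step 3: min=20 at 6
  Swap: [9, 10, 20, 72, 61, 30, 82, 39]

After 3 steps: [9, 10, 20, 72, 61, 30, 82, 39]


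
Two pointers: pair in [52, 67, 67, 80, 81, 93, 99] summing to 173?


lo=0(52)+hi=6(99)=151
lo=1(67)+hi=6(99)=166
lo=2(67)+hi=6(99)=166
lo=3(80)+hi=6(99)=179
lo=3(80)+hi=5(93)=173

Yes: 80+93=173


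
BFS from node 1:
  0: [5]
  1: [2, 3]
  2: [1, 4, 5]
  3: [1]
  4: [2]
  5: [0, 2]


Visit 1, enqueue [2, 3]
Visit 2, enqueue [4, 5]
Visit 3, enqueue []
Visit 4, enqueue []
Visit 5, enqueue [0]
Visit 0, enqueue []

BFS order: [1, 2, 3, 4, 5, 0]


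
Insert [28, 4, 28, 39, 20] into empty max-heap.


Insert 28: [28]
Insert 4: [28, 4]
Insert 28: [28, 4, 28]
Insert 39: [39, 28, 28, 4]
Insert 20: [39, 28, 28, 4, 20]

Final heap: [39, 28, 28, 4, 20]


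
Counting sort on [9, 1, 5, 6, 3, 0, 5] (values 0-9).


Input: [9, 1, 5, 6, 3, 0, 5]
Counts: [1, 1, 0, 1, 0, 2, 1, 0, 0, 1]

Sorted: [0, 1, 3, 5, 5, 6, 9]


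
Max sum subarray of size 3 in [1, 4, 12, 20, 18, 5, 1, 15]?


[0:3]: 17
[1:4]: 36
[2:5]: 50
[3:6]: 43
[4:7]: 24
[5:8]: 21

Max: 50 at [2:5]


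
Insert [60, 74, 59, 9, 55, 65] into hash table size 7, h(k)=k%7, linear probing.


Insert 60: h=4 -> slot 4
Insert 74: h=4, 1 probes -> slot 5
Insert 59: h=3 -> slot 3
Insert 9: h=2 -> slot 2
Insert 55: h=6 -> slot 6
Insert 65: h=2, 5 probes -> slot 0

Table: [65, None, 9, 59, 60, 74, 55]


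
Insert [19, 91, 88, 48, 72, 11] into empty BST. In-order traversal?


Insert 19: root
Insert 91: R from 19
Insert 88: R from 19 -> L from 91
Insert 48: R from 19 -> L from 91 -> L from 88
Insert 72: R from 19 -> L from 91 -> L from 88 -> R from 48
Insert 11: L from 19

In-order: [11, 19, 48, 72, 88, 91]


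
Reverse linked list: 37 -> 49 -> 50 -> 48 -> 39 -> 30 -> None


Step 1: curr=37, set curr.next=prev(None) | reversed so far: 37
Step 2: curr=49, set curr.next=prev(37) | reversed so far: 49 -> 37
Step 3: curr=50, set curr.next=prev(49) | reversed so far: 50 -> 49 -> 37
Step 4: curr=48, set curr.next=prev(50) | reversed so far: 48 -> 50 -> 49 -> 37
Step 5: curr=39, set curr.next=prev(48) | reversed so far: 39 -> 48 -> 50 -> 49 -> 37
Step 6: curr=30, set curr.next=prev(39) | reversed so far: 30 -> 39 -> 48 -> 50 -> 49 -> 37

30 -> 39 -> 48 -> 50 -> 49 -> 37 -> None


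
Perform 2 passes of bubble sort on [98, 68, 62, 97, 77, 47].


Initial: [98, 68, 62, 97, 77, 47]
Pass 1: [68, 62, 97, 77, 47, 98] (5 swaps)
Pass 2: [62, 68, 77, 47, 97, 98] (3 swaps)

After 2 passes: [62, 68, 77, 47, 97, 98]


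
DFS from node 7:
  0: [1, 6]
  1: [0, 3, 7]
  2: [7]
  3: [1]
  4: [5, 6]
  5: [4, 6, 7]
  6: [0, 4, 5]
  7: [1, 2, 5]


Visit 7, push [5, 2, 1]
Visit 1, push [3, 0]
Visit 0, push [6]
Visit 6, push [5, 4]
Visit 4, push [5]
Visit 5, push []
Visit 3, push []
Visit 2, push []

DFS order: [7, 1, 0, 6, 4, 5, 3, 2]


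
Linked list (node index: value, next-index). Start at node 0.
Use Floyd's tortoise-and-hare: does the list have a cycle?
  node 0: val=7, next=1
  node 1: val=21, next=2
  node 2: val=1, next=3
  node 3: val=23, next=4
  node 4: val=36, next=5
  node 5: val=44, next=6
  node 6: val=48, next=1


Floyd's tortoise (slow, +1) and hare (fast, +2):
  init: slow=0, fast=0
  step 1: slow=1, fast=2
  step 2: slow=2, fast=4
  step 3: slow=3, fast=6
  step 4: slow=4, fast=2
  step 5: slow=5, fast=4
  step 6: slow=6, fast=6
  slow == fast at node 6: cycle detected

Cycle: yes
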